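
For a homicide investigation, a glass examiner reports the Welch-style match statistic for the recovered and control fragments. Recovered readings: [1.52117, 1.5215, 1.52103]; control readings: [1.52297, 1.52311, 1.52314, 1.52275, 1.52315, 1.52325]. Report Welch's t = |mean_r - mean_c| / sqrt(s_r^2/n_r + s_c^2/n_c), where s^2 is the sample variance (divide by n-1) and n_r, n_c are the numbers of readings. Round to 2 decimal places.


Welch's t-criterion for glass RI comparison:
Recovered mean = sum / n_r = 4.5637 / 3 = 1.5212333
Control mean = sum / n_c = 9.13837 / 6 = 1.5230617
Recovered sample variance s_r^2 = 5.82333e-08
Control sample variance s_c^2 = 3.14567e-08
Welch SE (unpooled) = sqrt(s_r^2/n_r + s_c^2/n_c) = sqrt(1.94111e-08 + 5.24278e-09) = sqrt(2.46539e-08) = 0.000157016
|mean_r - mean_c| = 0.00182833
t = 0.00182833 / 0.000157016 = 11.64

11.64


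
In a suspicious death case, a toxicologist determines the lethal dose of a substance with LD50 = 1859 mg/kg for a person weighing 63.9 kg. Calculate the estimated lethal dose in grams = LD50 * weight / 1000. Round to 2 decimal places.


Lethal dose calculation:
Lethal dose = LD50 * body_weight / 1000
= 1859 * 63.9 / 1000
= 118790.1 / 1000
= 118.79 g

118.79


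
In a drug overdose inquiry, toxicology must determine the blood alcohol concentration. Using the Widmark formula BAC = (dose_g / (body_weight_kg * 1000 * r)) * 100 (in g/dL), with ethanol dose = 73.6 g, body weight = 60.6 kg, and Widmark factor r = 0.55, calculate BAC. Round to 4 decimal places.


Applying the Widmark formula:
BAC = (dose_g / (body_wt * 1000 * r)) * 100
Denominator = 60.6 * 1000 * 0.55 = 33330
BAC = (73.6 / 33330) * 100
BAC = 0.2208 g/dL

0.2208


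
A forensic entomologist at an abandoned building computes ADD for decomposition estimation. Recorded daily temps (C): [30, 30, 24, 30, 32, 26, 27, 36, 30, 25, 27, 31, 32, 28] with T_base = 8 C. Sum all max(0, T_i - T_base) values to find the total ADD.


Computing ADD day by day:
Day 1: max(0, 30 - 8) = 22
Day 2: max(0, 30 - 8) = 22
Day 3: max(0, 24 - 8) = 16
Day 4: max(0, 30 - 8) = 22
Day 5: max(0, 32 - 8) = 24
Day 6: max(0, 26 - 8) = 18
Day 7: max(0, 27 - 8) = 19
Day 8: max(0, 36 - 8) = 28
Day 9: max(0, 30 - 8) = 22
Day 10: max(0, 25 - 8) = 17
Day 11: max(0, 27 - 8) = 19
Day 12: max(0, 31 - 8) = 23
Day 13: max(0, 32 - 8) = 24
Day 14: max(0, 28 - 8) = 20
Total ADD = 296

296


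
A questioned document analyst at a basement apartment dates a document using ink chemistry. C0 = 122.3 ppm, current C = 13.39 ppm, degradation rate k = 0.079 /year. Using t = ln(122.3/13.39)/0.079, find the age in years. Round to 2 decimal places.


Document age estimation:
C0/C = 122.3 / 13.39 = 9.133682
ln(C0/C) = 2.211969
t = 2.211969 / 0.079 = 28.00 years

28.00


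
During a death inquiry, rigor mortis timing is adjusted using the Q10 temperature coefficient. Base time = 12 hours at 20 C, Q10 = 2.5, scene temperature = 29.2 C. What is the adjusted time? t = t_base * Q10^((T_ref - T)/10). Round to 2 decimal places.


Rigor mortis time adjustment:
Exponent = (T_ref - T_actual) / 10 = (20 - 29.2) / 10 = -0.92
Q10 factor = 2.5^-0.92 = 0.43042
t_adjusted = 12 * 0.43042 = 5.17 hours

5.17


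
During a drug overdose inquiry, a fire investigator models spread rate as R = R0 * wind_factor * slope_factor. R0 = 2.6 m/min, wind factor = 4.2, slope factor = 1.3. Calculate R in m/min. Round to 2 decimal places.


Fire spread rate calculation:
R = R0 * wind_factor * slope_factor
= 2.6 * 4.2 * 1.3
= 10.92 * 1.3
= 14.20 m/min

14.20


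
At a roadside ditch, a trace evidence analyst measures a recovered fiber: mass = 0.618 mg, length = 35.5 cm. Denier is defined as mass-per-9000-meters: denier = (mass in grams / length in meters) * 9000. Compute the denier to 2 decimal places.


Denier calculation:
Mass in grams = 0.618 mg / 1000 = 0.000618 g
Length in meters = 35.5 cm / 100 = 0.355 m
Linear density = mass / length = 0.000618 / 0.355 = 0.00174085 g/m
Denier = (g/m) * 9000 = 0.00174085 * 9000 = 15.67

15.67


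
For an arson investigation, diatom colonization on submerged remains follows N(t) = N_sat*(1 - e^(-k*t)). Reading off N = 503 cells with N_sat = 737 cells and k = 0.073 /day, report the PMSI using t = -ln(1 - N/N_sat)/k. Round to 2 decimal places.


PMSI from diatom colonization curve:
N / N_sat = 503 / 737 = 0.682497
1 - N/N_sat = 0.317503
ln(1 - N/N_sat) = -1.147268
t = -ln(1 - N/N_sat) / k = -(-1.147268) / 0.073 = 15.72 days

15.72


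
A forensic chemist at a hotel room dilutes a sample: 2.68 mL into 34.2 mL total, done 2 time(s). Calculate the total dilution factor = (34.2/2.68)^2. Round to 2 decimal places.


Dilution factor calculation:
Single dilution = V_total / V_sample = 34.2 / 2.68 ≈ 12.761194
Number of dilutions = 2
Total DF = (34.2 / 2.68)^2 (full precision, rounded at the end) = 162.85

162.85


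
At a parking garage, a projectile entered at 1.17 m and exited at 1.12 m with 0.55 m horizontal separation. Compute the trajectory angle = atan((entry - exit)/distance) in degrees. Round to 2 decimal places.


Bullet trajectory angle:
Height difference = 1.17 - 1.12 = 0.05 m
angle = atan(0.05 / 0.55)
angle = atan(0.090909)
angle = 5.19 degrees

5.19


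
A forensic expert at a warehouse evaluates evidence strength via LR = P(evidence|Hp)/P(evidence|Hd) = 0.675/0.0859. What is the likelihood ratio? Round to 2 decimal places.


Likelihood ratio calculation:
LR = P(E|Hp) / P(E|Hd)
LR = 0.675 / 0.0859
LR = 7.86

7.86


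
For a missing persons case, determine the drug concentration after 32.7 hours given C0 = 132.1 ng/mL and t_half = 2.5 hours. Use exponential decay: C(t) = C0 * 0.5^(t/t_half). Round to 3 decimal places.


Drug concentration decay:
Number of half-lives = t / t_half = 32.7 / 2.5 = 13.08
Decay factor = 0.5^13.08 = 0.00011549
C(t) = 132.1 * 0.00011549 = 0.015 ng/mL

0.015


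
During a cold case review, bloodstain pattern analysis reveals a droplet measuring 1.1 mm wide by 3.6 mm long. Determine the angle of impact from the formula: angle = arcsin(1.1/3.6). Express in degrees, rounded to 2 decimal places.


Blood spatter impact angle calculation:
width / length = 1.1 / 3.6 = 0.305556
angle = arcsin(0.305556)
angle = 17.79 degrees

17.79


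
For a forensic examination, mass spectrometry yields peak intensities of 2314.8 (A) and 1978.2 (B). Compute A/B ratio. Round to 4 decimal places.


Spectral peak ratio:
Peak A = 2314.8 counts
Peak B = 1978.2 counts
Ratio = 2314.8 / 1978.2 = 1.1702

1.1702


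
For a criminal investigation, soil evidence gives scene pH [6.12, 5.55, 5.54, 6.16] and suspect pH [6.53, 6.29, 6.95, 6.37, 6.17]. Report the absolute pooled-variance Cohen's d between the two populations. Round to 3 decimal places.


Pooled-variance Cohen's d for soil pH comparison:
Scene mean = 23.37 / 4 = 5.8425
Suspect mean = 32.31 / 5 = 6.462
Scene sample variance s_s^2 = 0.118292
Suspect sample variance s_c^2 = 0.09152
Pooled variance = ((n_s-1)*s_s^2 + (n_c-1)*s_c^2) / (n_s + n_c - 2) = 0.102994
Pooled SD = sqrt(0.102994) = 0.320927
Mean difference = -0.6195
|d| = |-0.6195| / 0.320927 = 1.930

1.930


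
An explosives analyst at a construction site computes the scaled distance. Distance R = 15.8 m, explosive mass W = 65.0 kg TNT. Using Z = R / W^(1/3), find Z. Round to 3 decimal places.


Scaled distance calculation:
W^(1/3) = 65.0^(1/3) = 4.020726
Z = R / W^(1/3) = 15.8 / 4.020726
Z = 3.930 m/kg^(1/3)

3.930


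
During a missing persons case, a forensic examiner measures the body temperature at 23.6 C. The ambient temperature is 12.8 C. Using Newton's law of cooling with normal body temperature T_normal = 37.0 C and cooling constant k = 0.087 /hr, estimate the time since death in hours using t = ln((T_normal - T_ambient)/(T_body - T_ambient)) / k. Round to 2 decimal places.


Using Newton's law of cooling:
t = ln((T_normal - T_ambient) / (T_body - T_ambient)) / k
T_normal - T_ambient = 24.2
T_body - T_ambient = 10.8
Ratio = 2.240741
ln(ratio) = 0.806807
t = 0.806807 / 0.087 = 9.27 hours

9.27


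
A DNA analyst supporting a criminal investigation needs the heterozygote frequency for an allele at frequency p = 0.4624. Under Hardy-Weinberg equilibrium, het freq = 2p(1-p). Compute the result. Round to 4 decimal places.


Hardy-Weinberg heterozygote frequency:
q = 1 - p = 1 - 0.4624 = 0.5376
2pq = 2 * 0.4624 * 0.5376 = 0.4972

0.4972


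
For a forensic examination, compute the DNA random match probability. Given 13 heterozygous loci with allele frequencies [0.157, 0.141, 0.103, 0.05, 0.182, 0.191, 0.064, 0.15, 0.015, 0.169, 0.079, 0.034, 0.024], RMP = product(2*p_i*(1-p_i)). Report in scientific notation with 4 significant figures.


Computing RMP for 13 loci:
Locus 1: 2 * 0.157 * 0.843 = 0.264702
Locus 2: 2 * 0.141 * 0.859 = 0.242238
Locus 3: 2 * 0.103 * 0.897 = 0.184782
Locus 4: 2 * 0.05 * 0.95 = 0.095
Locus 5: 2 * 0.182 * 0.818 = 0.297752
Locus 6: 2 * 0.191 * 0.809 = 0.309038
Locus 7: 2 * 0.064 * 0.936 = 0.119808
Locus 8: 2 * 0.15 * 0.85 = 0.255
Locus 9: 2 * 0.015 * 0.985 = 0.02955
Locus 10: 2 * 0.169 * 0.831 = 0.280878
Locus 11: 2 * 0.079 * 0.921 = 0.145518
Locus 12: 2 * 0.034 * 0.966 = 0.065688
Locus 13: 2 * 0.024 * 0.976 = 0.046848
RMP = 1.176e-11

1.176e-11


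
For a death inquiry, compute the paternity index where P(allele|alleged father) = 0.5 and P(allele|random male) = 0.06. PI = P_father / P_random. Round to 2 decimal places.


Paternity Index calculation:
PI = P(allele|father) / P(allele|random)
PI = 0.5 / 0.06
PI = 8.33

8.33


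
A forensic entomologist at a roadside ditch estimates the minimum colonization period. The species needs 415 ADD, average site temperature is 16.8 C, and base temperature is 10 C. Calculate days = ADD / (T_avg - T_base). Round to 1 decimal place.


Insect development time:
Effective temperature = avg_temp - T_base = 16.8 - 10 = 6.8 C
Days = ADD / effective_temp = 415 / 6.8 = 61.0 days

61.0


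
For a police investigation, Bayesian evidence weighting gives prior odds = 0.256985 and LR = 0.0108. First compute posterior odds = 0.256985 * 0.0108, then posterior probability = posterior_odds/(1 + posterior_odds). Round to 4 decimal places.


Bayesian evidence evaluation:
Posterior odds = prior_odds * LR = 0.256985 * 0.0108 = 0.002775438
Posterior probability = posterior_odds / (1 + posterior_odds)
= 0.002775438 / (1 + 0.002775438)
= 0.002775438 / 1.002775438
= 0.0028

0.0028


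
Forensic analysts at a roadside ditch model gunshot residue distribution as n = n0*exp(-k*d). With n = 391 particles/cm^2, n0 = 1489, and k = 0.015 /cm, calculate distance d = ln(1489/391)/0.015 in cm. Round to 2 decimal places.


GSR distance calculation:
n0/n = 1489 / 391 = 3.808184
ln(n0/n) = 1.337152
d = 1.337152 / 0.015 = 89.14 cm

89.14


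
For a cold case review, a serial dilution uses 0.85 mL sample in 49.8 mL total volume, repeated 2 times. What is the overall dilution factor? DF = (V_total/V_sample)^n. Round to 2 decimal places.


Dilution factor calculation:
Single dilution = V_total / V_sample = 49.8 / 0.85 ≈ 58.588235
Number of dilutions = 2
Total DF = (49.8 / 0.85)^2 (full precision, rounded at the end) = 3432.58

3432.58


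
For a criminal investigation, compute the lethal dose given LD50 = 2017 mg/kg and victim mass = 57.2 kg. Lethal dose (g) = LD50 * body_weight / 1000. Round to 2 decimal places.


Lethal dose calculation:
Lethal dose = LD50 * body_weight / 1000
= 2017 * 57.2 / 1000
= 115372.4 / 1000
= 115.37 g

115.37


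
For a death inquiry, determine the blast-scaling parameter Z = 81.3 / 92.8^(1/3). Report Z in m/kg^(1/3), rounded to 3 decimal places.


Scaled distance calculation:
W^(1/3) = 92.8^(1/3) = 4.527405
Z = R / W^(1/3) = 81.3 / 4.527405
Z = 17.957 m/kg^(1/3)

17.957


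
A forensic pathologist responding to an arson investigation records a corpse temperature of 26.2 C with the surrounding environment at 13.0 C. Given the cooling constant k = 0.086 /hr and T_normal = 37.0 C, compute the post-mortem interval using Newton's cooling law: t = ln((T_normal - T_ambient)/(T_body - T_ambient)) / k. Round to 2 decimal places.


Using Newton's law of cooling:
t = ln((T_normal - T_ambient) / (T_body - T_ambient)) / k
T_normal - T_ambient = 24.0
T_body - T_ambient = 13.2
Ratio = 1.818182
ln(ratio) = 0.597837
t = 0.597837 / 0.086 = 6.95 hours

6.95


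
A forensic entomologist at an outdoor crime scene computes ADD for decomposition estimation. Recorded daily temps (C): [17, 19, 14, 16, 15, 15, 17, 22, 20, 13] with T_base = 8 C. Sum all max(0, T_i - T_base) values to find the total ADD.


Computing ADD day by day:
Day 1: max(0, 17 - 8) = 9
Day 2: max(0, 19 - 8) = 11
Day 3: max(0, 14 - 8) = 6
Day 4: max(0, 16 - 8) = 8
Day 5: max(0, 15 - 8) = 7
Day 6: max(0, 15 - 8) = 7
Day 7: max(0, 17 - 8) = 9
Day 8: max(0, 22 - 8) = 14
Day 9: max(0, 20 - 8) = 12
Day 10: max(0, 13 - 8) = 5
Total ADD = 88

88


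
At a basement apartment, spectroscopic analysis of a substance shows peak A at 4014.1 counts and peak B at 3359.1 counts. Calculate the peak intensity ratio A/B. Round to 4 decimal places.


Spectral peak ratio:
Peak A = 4014.1 counts
Peak B = 3359.1 counts
Ratio = 4014.1 / 3359.1 = 1.1950

1.1950


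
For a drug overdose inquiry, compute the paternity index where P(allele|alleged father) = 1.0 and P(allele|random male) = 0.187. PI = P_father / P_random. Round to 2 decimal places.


Paternity Index calculation:
PI = P(allele|father) / P(allele|random)
PI = 1.0 / 0.187
PI = 5.35

5.35


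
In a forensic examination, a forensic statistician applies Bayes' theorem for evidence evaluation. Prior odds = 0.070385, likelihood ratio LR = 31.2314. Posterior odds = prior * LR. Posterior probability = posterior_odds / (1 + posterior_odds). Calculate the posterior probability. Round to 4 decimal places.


Bayesian evidence evaluation:
Posterior odds = prior_odds * LR = 0.070385 * 31.2314 = 2.198222
Posterior probability = posterior_odds / (1 + posterior_odds)
= 2.198222 / (1 + 2.198222)
= 2.198222 / 3.198222
= 0.6873

0.6873


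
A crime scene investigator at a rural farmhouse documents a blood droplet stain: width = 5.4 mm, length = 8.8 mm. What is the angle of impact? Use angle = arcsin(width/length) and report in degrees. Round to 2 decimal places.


Blood spatter impact angle calculation:
width / length = 5.4 / 8.8 = 0.613636
angle = arcsin(0.613636)
angle = 37.85 degrees

37.85


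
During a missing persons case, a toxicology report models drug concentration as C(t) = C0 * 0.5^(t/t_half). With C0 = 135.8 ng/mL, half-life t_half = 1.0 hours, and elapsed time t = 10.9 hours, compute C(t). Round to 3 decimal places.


Drug concentration decay:
Number of half-lives = t / t_half = 10.9 / 1.0 = 10.9
Decay factor = 0.5^10.9 = 0.00052333
C(t) = 135.8 * 0.00052333 = 0.071 ng/mL

0.071


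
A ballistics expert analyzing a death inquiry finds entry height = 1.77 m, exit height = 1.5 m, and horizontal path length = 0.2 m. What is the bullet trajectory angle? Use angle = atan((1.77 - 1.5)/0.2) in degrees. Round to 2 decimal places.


Bullet trajectory angle:
Height difference = 1.77 - 1.5 = 0.27 m
angle = atan(0.27 / 0.2)
angle = atan(1.35)
angle = 53.47 degrees

53.47


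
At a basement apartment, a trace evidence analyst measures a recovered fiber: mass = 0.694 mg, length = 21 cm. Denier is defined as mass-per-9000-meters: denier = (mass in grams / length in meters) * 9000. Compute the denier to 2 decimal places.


Denier calculation:
Mass in grams = 0.694 mg / 1000 = 0.000694 g
Length in meters = 21 cm / 100 = 0.21 m
Linear density = mass / length = 0.000694 / 0.21 = 0.00330476 g/m
Denier = (g/m) * 9000 = 0.00330476 * 9000 = 29.74

29.74


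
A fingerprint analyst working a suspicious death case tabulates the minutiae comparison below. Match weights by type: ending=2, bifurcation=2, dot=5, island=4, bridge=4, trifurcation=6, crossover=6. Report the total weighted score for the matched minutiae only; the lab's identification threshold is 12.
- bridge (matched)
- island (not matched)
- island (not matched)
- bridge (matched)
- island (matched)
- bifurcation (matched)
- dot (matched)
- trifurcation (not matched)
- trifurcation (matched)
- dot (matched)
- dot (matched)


Weighted minutiae match score:
  bridge: matched, +4 (running total 4)
  island: not matched, +0
  island: not matched, +0
  bridge: matched, +4 (running total 8)
  island: matched, +4 (running total 12)
  bifurcation: matched, +2 (running total 14)
  dot: matched, +5 (running total 19)
  trifurcation: not matched, +0
  trifurcation: matched, +6 (running total 25)
  dot: matched, +5 (running total 30)
  dot: matched, +5 (running total 35)
Total score = 35
Threshold = 12; verdict = identification

35


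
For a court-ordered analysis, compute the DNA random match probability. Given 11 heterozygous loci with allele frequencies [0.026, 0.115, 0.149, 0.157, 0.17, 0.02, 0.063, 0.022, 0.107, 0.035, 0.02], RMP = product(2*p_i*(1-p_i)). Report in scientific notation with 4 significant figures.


Computing RMP for 11 loci:
Locus 1: 2 * 0.026 * 0.974 = 0.050648
Locus 2: 2 * 0.115 * 0.885 = 0.20355
Locus 3: 2 * 0.149 * 0.851 = 0.253598
Locus 4: 2 * 0.157 * 0.843 = 0.264702
Locus 5: 2 * 0.17 * 0.83 = 0.2822
Locus 6: 2 * 0.02 * 0.98 = 0.0392
Locus 7: 2 * 0.063 * 0.937 = 0.118062
Locus 8: 2 * 0.022 * 0.978 = 0.043032
Locus 9: 2 * 0.107 * 0.893 = 0.191102
Locus 10: 2 * 0.035 * 0.965 = 0.06755
Locus 11: 2 * 0.02 * 0.98 = 0.0392
RMP = 1.968e-11

1.968e-11


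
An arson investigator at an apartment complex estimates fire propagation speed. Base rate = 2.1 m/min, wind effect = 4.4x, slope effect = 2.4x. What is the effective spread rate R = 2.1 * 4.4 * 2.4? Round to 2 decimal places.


Fire spread rate calculation:
R = R0 * wind_factor * slope_factor
= 2.1 * 4.4 * 2.4
= 9.24 * 2.4
= 22.18 m/min

22.18


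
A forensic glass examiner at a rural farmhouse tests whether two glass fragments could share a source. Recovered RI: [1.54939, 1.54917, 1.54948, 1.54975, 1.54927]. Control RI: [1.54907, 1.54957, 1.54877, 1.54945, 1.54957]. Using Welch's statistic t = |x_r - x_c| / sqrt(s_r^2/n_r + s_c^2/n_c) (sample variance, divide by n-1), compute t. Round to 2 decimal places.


Welch's t-criterion for glass RI comparison:
Recovered mean = sum / n_r = 7.74706 / 5 = 1.549412
Control mean = sum / n_c = 7.74643 / 5 = 1.549286
Recovered sample variance s_r^2 = 4.952e-08
Control sample variance s_c^2 = 1.2528e-07
Welch SE (unpooled) = sqrt(s_r^2/n_r + s_c^2/n_c) = sqrt(9.904e-09 + 2.5056e-08) = sqrt(3.496e-08) = 0.000186976
|mean_r - mean_c| = 0.000126
t = 0.000126 / 0.000186976 = 0.67

0.67


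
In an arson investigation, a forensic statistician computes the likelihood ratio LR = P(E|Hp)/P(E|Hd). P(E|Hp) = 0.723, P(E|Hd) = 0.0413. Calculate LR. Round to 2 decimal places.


Likelihood ratio calculation:
LR = P(E|Hp) / P(E|Hd)
LR = 0.723 / 0.0413
LR = 17.51

17.51


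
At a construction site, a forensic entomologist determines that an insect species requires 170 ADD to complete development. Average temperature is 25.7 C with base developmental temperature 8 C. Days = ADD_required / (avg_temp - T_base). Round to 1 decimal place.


Insect development time:
Effective temperature = avg_temp - T_base = 25.7 - 8 = 17.7 C
Days = ADD / effective_temp = 170 / 17.7 = 9.6 days

9.6


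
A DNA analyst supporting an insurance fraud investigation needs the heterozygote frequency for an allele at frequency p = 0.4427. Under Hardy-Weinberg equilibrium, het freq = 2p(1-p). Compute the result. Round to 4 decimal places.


Hardy-Weinberg heterozygote frequency:
q = 1 - p = 1 - 0.4427 = 0.5573
2pq = 2 * 0.4427 * 0.5573 = 0.4934

0.4934


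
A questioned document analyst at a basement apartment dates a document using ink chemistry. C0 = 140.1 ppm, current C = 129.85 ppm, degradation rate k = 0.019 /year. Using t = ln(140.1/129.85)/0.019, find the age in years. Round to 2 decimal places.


Document age estimation:
C0/C = 140.1 / 129.85 = 1.078937
ln(C0/C) = 0.075976
t = 0.075976 / 0.019 = 4.00 years

4.00


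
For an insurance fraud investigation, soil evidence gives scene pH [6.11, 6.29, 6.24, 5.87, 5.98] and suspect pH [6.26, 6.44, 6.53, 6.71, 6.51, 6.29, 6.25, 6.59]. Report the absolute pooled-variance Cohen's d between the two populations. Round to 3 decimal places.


Pooled-variance Cohen's d for soil pH comparison:
Scene mean = 30.49 / 5 = 6.098
Suspect mean = 51.58 / 8 = 6.4475
Scene sample variance s_s^2 = 0.03077
Suspect sample variance s_c^2 = 0.028421
Pooled variance = ((n_s-1)*s_s^2 + (n_c-1)*s_c^2) / (n_s + n_c - 2) = 0.029275
Pooled SD = sqrt(0.029275) = 0.171099
Mean difference = -0.3495
|d| = |-0.3495| / 0.171099 = 2.043

2.043


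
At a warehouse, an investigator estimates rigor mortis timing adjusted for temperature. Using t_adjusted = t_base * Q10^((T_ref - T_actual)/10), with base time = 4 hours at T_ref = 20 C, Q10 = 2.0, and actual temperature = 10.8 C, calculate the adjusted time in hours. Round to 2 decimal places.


Rigor mortis time adjustment:
Exponent = (T_ref - T_actual) / 10 = (20 - 10.8) / 10 = 0.92
Q10 factor = 2.0^0.92 = 1.89212
t_adjusted = 4 * 1.89212 = 7.57 hours

7.57


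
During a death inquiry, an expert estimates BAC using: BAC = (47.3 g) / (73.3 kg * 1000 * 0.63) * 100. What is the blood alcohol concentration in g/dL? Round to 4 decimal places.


Applying the Widmark formula:
BAC = (dose_g / (body_wt * 1000 * r)) * 100
Denominator = 73.3 * 1000 * 0.63 = 46179
BAC = (47.3 / 46179) * 100
BAC = 0.1024 g/dL

0.1024


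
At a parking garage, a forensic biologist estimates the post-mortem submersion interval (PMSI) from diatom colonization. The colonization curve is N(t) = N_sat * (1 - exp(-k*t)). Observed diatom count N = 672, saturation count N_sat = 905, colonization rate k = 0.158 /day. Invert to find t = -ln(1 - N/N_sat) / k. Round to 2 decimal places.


PMSI from diatom colonization curve:
N / N_sat = 672 / 905 = 0.742541
1 - N/N_sat = 0.257459
ln(1 - N/N_sat) = -1.356895
t = -ln(1 - N/N_sat) / k = -(-1.356895) / 0.158 = 8.59 days

8.59


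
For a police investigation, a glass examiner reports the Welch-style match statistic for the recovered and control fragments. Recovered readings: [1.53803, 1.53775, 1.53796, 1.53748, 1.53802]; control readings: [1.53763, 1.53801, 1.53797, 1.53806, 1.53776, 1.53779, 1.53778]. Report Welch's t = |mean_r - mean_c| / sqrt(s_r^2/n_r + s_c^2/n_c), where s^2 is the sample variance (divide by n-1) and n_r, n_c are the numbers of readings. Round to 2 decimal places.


Welch's t-criterion for glass RI comparison:
Recovered mean = sum / n_r = 7.68924 / 5 = 1.537848
Control mean = sum / n_c = 10.765 / 7 = 1.5378571
Recovered sample variance s_r^2 = 5.507e-08
Control sample variance s_c^2 = 2.47905e-08
Welch SE (unpooled) = sqrt(s_r^2/n_r + s_c^2/n_c) = sqrt(1.1014e-08 + 3.5415e-09) = sqrt(1.45555e-08) = 0.000120646
|mean_r - mean_c| = 9.14286e-06
t = 9.14286e-06 / 0.000120646 = 0.08

0.08


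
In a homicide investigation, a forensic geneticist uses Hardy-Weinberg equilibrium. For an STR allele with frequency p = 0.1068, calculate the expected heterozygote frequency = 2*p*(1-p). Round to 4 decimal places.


Hardy-Weinberg heterozygote frequency:
q = 1 - p = 1 - 0.1068 = 0.8932
2pq = 2 * 0.1068 * 0.8932 = 0.1908

0.1908


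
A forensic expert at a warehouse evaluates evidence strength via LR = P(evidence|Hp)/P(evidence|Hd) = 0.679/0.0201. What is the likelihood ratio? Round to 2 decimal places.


Likelihood ratio calculation:
LR = P(E|Hp) / P(E|Hd)
LR = 0.679 / 0.0201
LR = 33.78

33.78


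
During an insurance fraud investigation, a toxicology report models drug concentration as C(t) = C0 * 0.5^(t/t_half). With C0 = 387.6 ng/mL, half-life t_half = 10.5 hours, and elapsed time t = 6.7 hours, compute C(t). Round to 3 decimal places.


Drug concentration decay:
Number of half-lives = t / t_half = 6.7 / 10.5 = 0.638095
Decay factor = 0.5^0.638095 = 0.64256086
C(t) = 387.6 * 0.64256086 = 249.057 ng/mL

249.057


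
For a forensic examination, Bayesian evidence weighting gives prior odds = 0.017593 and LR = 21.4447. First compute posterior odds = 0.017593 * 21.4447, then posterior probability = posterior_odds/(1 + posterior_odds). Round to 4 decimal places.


Bayesian evidence evaluation:
Posterior odds = prior_odds * LR = 0.017593 * 21.4447 = 0.3772766
Posterior probability = posterior_odds / (1 + posterior_odds)
= 0.3772766 / (1 + 0.3772766)
= 0.3772766 / 1.3772766
= 0.2739

0.2739


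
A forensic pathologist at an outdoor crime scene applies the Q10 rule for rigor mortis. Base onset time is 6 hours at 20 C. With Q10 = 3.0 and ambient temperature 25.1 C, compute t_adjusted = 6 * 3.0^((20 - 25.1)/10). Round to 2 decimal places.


Rigor mortis time adjustment:
Exponent = (T_ref - T_actual) / 10 = (20 - 25.1) / 10 = -0.51
Q10 factor = 3.0^-0.51 = 0.57104
t_adjusted = 6 * 0.57104 = 3.43 hours

3.43


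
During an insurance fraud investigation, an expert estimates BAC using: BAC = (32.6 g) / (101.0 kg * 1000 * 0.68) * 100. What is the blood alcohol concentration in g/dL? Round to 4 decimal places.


Applying the Widmark formula:
BAC = (dose_g / (body_wt * 1000 * r)) * 100
Denominator = 101.0 * 1000 * 0.68 = 68680
BAC = (32.6 / 68680) * 100
BAC = 0.0475 g/dL

0.0475


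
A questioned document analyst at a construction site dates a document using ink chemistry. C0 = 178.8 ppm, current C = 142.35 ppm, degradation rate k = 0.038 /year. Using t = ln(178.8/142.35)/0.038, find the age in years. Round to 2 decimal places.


Document age estimation:
C0/C = 178.8 / 142.35 = 1.256059
ln(C0/C) = 0.227979
t = 0.227979 / 0.038 = 6.00 years

6.00


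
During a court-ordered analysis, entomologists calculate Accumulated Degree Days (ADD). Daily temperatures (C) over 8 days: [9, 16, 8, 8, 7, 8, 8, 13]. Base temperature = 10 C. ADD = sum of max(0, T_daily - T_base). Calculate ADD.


Computing ADD day by day:
Day 1: max(0, 9 - 10) = 0
Day 2: max(0, 16 - 10) = 6
Day 3: max(0, 8 - 10) = 0
Day 4: max(0, 8 - 10) = 0
Day 5: max(0, 7 - 10) = 0
Day 6: max(0, 8 - 10) = 0
Day 7: max(0, 8 - 10) = 0
Day 8: max(0, 13 - 10) = 3
Total ADD = 9

9


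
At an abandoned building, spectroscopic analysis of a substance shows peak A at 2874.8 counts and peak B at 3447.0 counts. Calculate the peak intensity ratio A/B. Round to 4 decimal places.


Spectral peak ratio:
Peak A = 2874.8 counts
Peak B = 3447.0 counts
Ratio = 2874.8 / 3447.0 = 0.8340

0.8340


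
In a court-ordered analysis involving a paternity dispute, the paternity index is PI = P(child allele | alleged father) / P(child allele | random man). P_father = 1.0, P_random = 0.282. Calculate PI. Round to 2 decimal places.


Paternity Index calculation:
PI = P(allele|father) / P(allele|random)
PI = 1.0 / 0.282
PI = 3.55

3.55


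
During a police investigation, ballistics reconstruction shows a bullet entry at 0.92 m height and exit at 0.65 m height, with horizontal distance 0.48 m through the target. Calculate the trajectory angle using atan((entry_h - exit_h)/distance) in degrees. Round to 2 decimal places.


Bullet trajectory angle:
Height difference = 0.92 - 0.65 = 0.27 m
angle = atan(0.27 / 0.48)
angle = atan(0.5625)
angle = 29.36 degrees

29.36


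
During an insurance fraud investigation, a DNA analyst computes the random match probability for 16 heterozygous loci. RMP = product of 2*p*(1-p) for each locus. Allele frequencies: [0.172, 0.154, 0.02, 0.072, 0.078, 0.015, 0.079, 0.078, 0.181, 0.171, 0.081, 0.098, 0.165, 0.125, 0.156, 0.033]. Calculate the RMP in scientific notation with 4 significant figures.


Computing RMP for 16 loci:
Locus 1: 2 * 0.172 * 0.828 = 0.284832
Locus 2: 2 * 0.154 * 0.846 = 0.260568
Locus 3: 2 * 0.02 * 0.98 = 0.0392
Locus 4: 2 * 0.072 * 0.928 = 0.133632
Locus 5: 2 * 0.078 * 0.922 = 0.143832
Locus 6: 2 * 0.015 * 0.985 = 0.02955
Locus 7: 2 * 0.079 * 0.921 = 0.145518
Locus 8: 2 * 0.078 * 0.922 = 0.143832
Locus 9: 2 * 0.181 * 0.819 = 0.296478
Locus 10: 2 * 0.171 * 0.829 = 0.283518
Locus 11: 2 * 0.081 * 0.919 = 0.148878
Locus 12: 2 * 0.098 * 0.902 = 0.176792
Locus 13: 2 * 0.165 * 0.835 = 0.27555
Locus 14: 2 * 0.125 * 0.875 = 0.21875
Locus 15: 2 * 0.156 * 0.844 = 0.263328
Locus 16: 2 * 0.033 * 0.967 = 0.063822
RMP = 7.751e-14

7.751e-14


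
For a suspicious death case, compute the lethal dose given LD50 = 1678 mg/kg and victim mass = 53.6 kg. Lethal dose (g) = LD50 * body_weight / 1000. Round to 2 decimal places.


Lethal dose calculation:
Lethal dose = LD50 * body_weight / 1000
= 1678 * 53.6 / 1000
= 89940.8 / 1000
= 89.94 g

89.94


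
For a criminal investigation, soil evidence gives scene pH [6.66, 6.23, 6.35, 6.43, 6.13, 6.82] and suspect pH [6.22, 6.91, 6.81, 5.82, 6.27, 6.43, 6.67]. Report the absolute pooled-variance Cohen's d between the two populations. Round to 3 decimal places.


Pooled-variance Cohen's d for soil pH comparison:
Scene mean = 38.62 / 6 = 6.436667
Suspect mean = 45.13 / 7 = 6.447143
Scene sample variance s_s^2 = 0.068227
Suspect sample variance s_c^2 = 0.145357
Pooled variance = ((n_s-1)*s_s^2 + (n_c-1)*s_c^2) / (n_s + n_c - 2) = 0.110298
Pooled SD = sqrt(0.110298) = 0.332111
Mean difference = -0.010476
|d| = |-0.010476| / 0.332111 = 0.032

0.032


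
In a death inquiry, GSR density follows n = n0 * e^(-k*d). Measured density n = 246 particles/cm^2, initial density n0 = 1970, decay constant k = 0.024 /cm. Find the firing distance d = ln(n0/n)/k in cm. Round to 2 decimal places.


GSR distance calculation:
n0/n = 1970 / 246 = 8.00813
ln(n0/n) = 2.080457
d = 2.080457 / 0.024 = 86.69 cm

86.69


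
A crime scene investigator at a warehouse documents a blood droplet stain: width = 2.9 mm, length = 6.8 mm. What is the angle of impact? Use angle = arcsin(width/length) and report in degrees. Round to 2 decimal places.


Blood spatter impact angle calculation:
width / length = 2.9 / 6.8 = 0.426471
angle = arcsin(0.426471)
angle = 25.24 degrees

25.24


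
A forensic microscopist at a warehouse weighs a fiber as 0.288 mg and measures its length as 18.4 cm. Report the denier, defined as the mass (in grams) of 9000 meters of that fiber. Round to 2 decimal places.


Denier calculation:
Mass in grams = 0.288 mg / 1000 = 0.000288 g
Length in meters = 18.4 cm / 100 = 0.184 m
Linear density = mass / length = 0.000288 / 0.184 = 0.00156522 g/m
Denier = (g/m) * 9000 = 0.00156522 * 9000 = 14.09

14.09


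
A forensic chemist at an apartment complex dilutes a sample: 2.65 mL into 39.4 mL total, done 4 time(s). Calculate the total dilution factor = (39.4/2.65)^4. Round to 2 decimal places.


Dilution factor calculation:
Single dilution = V_total / V_sample = 39.4 / 2.65 ≈ 14.867925
Number of dilutions = 4
Total DF = (39.4 / 2.65)^4 (full precision, rounded at the end) = 48865.39

48865.39


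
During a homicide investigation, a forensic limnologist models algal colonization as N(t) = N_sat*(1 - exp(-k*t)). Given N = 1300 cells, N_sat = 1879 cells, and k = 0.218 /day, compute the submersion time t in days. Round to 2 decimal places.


PMSI from diatom colonization curve:
N / N_sat = 1300 / 1879 = 0.691857
1 - N/N_sat = 0.308143
ln(1 - N/N_sat) = -1.177191
t = -ln(1 - N/N_sat) / k = -(-1.177191) / 0.218 = 5.40 days

5.40


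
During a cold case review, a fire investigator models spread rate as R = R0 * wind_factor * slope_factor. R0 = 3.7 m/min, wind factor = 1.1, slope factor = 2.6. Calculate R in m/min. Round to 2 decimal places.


Fire spread rate calculation:
R = R0 * wind_factor * slope_factor
= 3.7 * 1.1 * 2.6
= 4.07 * 2.6
= 10.58 m/min

10.58


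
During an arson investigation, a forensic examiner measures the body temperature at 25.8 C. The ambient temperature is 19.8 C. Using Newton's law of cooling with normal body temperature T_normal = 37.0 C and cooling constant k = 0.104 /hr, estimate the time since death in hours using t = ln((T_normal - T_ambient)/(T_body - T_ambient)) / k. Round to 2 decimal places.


Using Newton's law of cooling:
t = ln((T_normal - T_ambient) / (T_body - T_ambient)) / k
T_normal - T_ambient = 17.2
T_body - T_ambient = 6.0
Ratio = 2.866667
ln(ratio) = 1.05315
t = 1.05315 / 0.104 = 10.13 hours

10.13


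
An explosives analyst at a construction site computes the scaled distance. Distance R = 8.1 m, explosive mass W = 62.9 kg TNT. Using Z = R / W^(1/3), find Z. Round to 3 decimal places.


Scaled distance calculation:
W^(1/3) = 62.9^(1/3) = 3.976951
Z = R / W^(1/3) = 8.1 / 3.976951
Z = 2.037 m/kg^(1/3)

2.037


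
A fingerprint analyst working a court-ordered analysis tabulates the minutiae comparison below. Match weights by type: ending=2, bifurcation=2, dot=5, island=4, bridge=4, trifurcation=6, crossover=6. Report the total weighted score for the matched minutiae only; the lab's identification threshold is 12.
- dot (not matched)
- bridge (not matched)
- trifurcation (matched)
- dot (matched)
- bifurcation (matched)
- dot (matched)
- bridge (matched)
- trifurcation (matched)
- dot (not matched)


Weighted minutiae match score:
  dot: not matched, +0
  bridge: not matched, +0
  trifurcation: matched, +6 (running total 6)
  dot: matched, +5 (running total 11)
  bifurcation: matched, +2 (running total 13)
  dot: matched, +5 (running total 18)
  bridge: matched, +4 (running total 22)
  trifurcation: matched, +6 (running total 28)
  dot: not matched, +0
Total score = 28
Threshold = 12; verdict = identification

28


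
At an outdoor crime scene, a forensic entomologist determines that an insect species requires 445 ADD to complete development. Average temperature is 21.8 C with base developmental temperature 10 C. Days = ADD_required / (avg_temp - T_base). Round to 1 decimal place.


Insect development time:
Effective temperature = avg_temp - T_base = 21.8 - 10 = 11.8 C
Days = ADD / effective_temp = 445 / 11.8 = 37.7 days

37.7


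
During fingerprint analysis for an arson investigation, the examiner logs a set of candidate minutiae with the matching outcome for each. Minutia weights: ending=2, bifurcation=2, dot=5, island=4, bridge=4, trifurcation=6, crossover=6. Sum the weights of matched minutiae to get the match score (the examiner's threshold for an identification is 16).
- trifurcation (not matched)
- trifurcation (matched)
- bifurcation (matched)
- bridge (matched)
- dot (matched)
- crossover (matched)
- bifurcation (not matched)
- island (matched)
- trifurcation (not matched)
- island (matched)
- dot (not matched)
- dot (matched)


Weighted minutiae match score:
  trifurcation: not matched, +0
  trifurcation: matched, +6 (running total 6)
  bifurcation: matched, +2 (running total 8)
  bridge: matched, +4 (running total 12)
  dot: matched, +5 (running total 17)
  crossover: matched, +6 (running total 23)
  bifurcation: not matched, +0
  island: matched, +4 (running total 27)
  trifurcation: not matched, +0
  island: matched, +4 (running total 31)
  dot: not matched, +0
  dot: matched, +5 (running total 36)
Total score = 36
Threshold = 16; verdict = identification

36


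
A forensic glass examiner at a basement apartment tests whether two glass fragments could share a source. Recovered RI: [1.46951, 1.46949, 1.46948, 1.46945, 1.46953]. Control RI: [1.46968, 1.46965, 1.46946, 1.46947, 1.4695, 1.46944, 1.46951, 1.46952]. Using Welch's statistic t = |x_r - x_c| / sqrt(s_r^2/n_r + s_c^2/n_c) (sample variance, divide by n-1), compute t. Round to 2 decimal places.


Welch's t-criterion for glass RI comparison:
Recovered mean = sum / n_r = 7.34746 / 5 = 1.469492
Control mean = sum / n_c = 11.75623 / 8 = 1.4695288
Recovered sample variance s_r^2 = 9.2e-10
Control sample variance s_c^2 = 7.84107e-09
Welch SE (unpooled) = sqrt(s_r^2/n_r + s_c^2/n_c) = sqrt(1.84e-10 + 9.80134e-10) = sqrt(1.16413e-09) = 3.41193e-05
|mean_r - mean_c| = 3.675e-05
t = 3.675e-05 / 3.41193e-05 = 1.08

1.08


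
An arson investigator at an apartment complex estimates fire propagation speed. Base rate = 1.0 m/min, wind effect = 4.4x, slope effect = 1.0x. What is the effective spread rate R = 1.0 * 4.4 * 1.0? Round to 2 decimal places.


Fire spread rate calculation:
R = R0 * wind_factor * slope_factor
= 1.0 * 4.4 * 1.0
= 4.4 * 1.0
= 4.40 m/min

4.40


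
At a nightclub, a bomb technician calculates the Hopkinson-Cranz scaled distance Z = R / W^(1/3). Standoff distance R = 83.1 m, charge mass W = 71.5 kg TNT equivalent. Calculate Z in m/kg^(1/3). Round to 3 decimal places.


Scaled distance calculation:
W^(1/3) = 71.5^(1/3) = 4.150515
Z = R / W^(1/3) = 83.1 / 4.150515
Z = 20.022 m/kg^(1/3)

20.022


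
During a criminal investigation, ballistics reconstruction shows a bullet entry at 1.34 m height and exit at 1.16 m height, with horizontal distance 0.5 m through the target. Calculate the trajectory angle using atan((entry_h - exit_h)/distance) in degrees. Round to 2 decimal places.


Bullet trajectory angle:
Height difference = 1.34 - 1.16 = 0.18 m
angle = atan(0.18 / 0.5)
angle = atan(0.36)
angle = 19.80 degrees

19.80


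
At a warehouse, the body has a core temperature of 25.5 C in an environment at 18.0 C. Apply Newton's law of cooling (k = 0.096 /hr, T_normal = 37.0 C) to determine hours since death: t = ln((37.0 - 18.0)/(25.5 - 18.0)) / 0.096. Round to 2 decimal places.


Using Newton's law of cooling:
t = ln((T_normal - T_ambient) / (T_body - T_ambient)) / k
T_normal - T_ambient = 19.0
T_body - T_ambient = 7.5
Ratio = 2.533333
ln(ratio) = 0.929536
t = 0.929536 / 0.096 = 9.68 hours

9.68


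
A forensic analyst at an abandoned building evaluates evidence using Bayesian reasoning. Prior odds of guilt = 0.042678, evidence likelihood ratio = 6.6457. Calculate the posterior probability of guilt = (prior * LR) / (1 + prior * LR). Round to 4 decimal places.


Bayesian evidence evaluation:
Posterior odds = prior_odds * LR = 0.042678 * 6.6457 = 0.2836252
Posterior probability = posterior_odds / (1 + posterior_odds)
= 0.2836252 / (1 + 0.2836252)
= 0.2836252 / 1.2836252
= 0.2210

0.2210


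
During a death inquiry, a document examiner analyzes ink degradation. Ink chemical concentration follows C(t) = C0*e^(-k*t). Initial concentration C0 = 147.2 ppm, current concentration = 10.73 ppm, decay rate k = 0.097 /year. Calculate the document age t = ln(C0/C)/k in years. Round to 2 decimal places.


Document age estimation:
C0/C = 147.2 / 10.73 = 13.718546
ln(C0/C) = 2.618749
t = 2.618749 / 0.097 = 27.00 years

27.00


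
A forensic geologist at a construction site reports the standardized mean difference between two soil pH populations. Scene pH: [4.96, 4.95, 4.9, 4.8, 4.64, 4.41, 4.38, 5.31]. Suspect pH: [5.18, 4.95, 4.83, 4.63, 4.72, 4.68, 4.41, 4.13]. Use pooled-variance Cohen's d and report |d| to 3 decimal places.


Pooled-variance Cohen's d for soil pH comparison:
Scene mean = 38.35 / 8 = 4.79375
Suspect mean = 37.53 / 8 = 4.69125
Scene sample variance s_s^2 = 0.095998
Suspect sample variance s_c^2 = 0.103412
Pooled variance = ((n_s-1)*s_s^2 + (n_c-1)*s_c^2) / (n_s + n_c - 2) = 0.099705
Pooled SD = sqrt(0.099705) = 0.315761
Mean difference = 0.1025
|d| = |0.1025| / 0.315761 = 0.325

0.325


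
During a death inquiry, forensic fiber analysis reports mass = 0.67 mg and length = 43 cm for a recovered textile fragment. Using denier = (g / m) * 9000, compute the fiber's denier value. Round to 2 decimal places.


Denier calculation:
Mass in grams = 0.67 mg / 1000 = 0.00067 g
Length in meters = 43 cm / 100 = 0.43 m
Linear density = mass / length = 0.00067 / 0.43 = 0.00155814 g/m
Denier = (g/m) * 9000 = 0.00155814 * 9000 = 14.02

14.02


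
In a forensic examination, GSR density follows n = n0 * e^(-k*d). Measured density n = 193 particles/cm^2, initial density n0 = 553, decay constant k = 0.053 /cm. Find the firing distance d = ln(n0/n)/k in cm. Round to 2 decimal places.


GSR distance calculation:
n0/n = 553 / 193 = 2.865285
ln(n0/n) = 1.052668
d = 1.052668 / 0.053 = 19.86 cm

19.86


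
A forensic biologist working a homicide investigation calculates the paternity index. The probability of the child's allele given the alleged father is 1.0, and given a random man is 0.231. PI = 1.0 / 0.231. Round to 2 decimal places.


Paternity Index calculation:
PI = P(allele|father) / P(allele|random)
PI = 1.0 / 0.231
PI = 4.33

4.33
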